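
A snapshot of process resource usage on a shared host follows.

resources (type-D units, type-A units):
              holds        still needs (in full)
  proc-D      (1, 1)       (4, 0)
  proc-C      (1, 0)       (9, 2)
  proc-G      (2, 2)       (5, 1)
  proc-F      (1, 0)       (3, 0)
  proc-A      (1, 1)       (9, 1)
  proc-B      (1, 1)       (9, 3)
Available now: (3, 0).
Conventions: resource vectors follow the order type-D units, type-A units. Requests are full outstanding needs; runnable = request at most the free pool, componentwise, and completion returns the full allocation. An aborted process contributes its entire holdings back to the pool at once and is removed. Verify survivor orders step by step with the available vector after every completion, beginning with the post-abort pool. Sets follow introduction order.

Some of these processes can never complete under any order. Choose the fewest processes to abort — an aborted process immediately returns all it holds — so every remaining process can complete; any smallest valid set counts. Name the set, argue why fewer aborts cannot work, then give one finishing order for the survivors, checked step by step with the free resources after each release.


The answer: abort proc-A and proc-B.
Key observation: proc-C could never have finished before the abort; with (2, 2) returned by proc-A and proc-B, it fits at step 4.
No one abort is enough; case by case: proc-D alone leaves proc-C blocked (short on type-D units); proc-C alone leaves proc-A blocked (short on type-D units); proc-G alone leaves proc-C blocked (short on type-D units); proc-F alone leaves proc-C blocked (short on type-D units); proc-A alone leaves proc-C blocked (short on type-D units); proc-B alone leaves proc-C blocked (short on type-D units).
One survivor order: proc-G, proc-F, proc-D, proc-C. Walking it through (post-abort pool first):
  pool = (5, 2)
  proc-G needs (5, 1) <= (5, 2) -> finishes; pool += (2, 2) = (7, 4)
  proc-F needs (3, 0) <= (7, 4) -> finishes; pool += (1, 0) = (8, 4)
  proc-D needs (4, 0) <= (8, 4) -> finishes; pool += (1, 1) = (9, 5)
  proc-C needs (9, 2) <= (9, 5) -> finishes; pool += (1, 0) = (10, 5)


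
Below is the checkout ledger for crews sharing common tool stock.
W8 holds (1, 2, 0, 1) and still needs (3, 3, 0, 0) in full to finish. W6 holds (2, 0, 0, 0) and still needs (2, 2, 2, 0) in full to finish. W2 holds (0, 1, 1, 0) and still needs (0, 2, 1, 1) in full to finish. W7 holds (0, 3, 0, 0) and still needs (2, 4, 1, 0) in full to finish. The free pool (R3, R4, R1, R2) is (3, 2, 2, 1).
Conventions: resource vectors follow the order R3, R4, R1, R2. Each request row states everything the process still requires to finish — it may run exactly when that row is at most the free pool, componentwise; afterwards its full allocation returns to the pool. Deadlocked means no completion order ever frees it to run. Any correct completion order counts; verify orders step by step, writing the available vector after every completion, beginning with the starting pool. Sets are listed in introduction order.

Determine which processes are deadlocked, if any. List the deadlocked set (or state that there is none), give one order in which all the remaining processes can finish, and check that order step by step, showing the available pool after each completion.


Nothing here is deadlocked.
Key observation: no deadlock: W2 fits now, and the freed resources carry the rest through.
A valid finishing order for the others: W2, W8, W7, W6. Verifying each step:
  pool = (3, 2, 2, 1)
  run W2 (needs (0, 2, 1, 1), free (3, 2, 2, 1)); after release of (0, 1, 1, 0) the pool is (3, 3, 3, 1)
  run W8 (needs (3, 3, 0, 0), free (3, 3, 3, 1)); after release of (1, 2, 0, 1) the pool is (4, 5, 3, 2)
  run W7 (needs (2, 4, 1, 0), free (4, 5, 3, 2)); after release of (0, 3, 0, 0) the pool is (4, 8, 3, 2)
  run W6 (needs (2, 2, 2, 0), free (4, 8, 3, 2)); after release of (2, 0, 0, 0) the pool is (6, 8, 3, 2)


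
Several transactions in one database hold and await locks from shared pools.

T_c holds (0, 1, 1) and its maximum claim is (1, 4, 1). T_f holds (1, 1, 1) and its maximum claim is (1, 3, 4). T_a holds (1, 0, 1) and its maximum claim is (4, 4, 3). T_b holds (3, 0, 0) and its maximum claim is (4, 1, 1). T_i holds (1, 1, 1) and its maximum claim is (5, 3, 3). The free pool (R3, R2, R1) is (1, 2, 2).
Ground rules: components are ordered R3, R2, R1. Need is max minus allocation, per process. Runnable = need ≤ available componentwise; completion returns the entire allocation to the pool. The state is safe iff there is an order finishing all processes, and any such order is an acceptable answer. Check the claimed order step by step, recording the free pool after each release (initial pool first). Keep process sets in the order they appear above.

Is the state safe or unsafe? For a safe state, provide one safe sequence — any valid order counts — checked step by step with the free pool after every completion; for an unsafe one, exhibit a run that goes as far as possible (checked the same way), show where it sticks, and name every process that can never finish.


SAFE. One safe sequence: T_b, T_i, T_c, T_f, T_a.
Key observation: the first exact fit in this order is T_b — it needs (1, 1, 1) with (1, 2, 2) free, meeting a requested resource to the last unit.
Walking it through:
  pool = (1, 2, 2)
  T_b: need (1, 1, 1) fits (1, 2, 2); releases (3, 0, 0), pool now (4, 2, 2)
  T_i: need (4, 2, 2) fits (4, 2, 2); releases (1, 1, 1), pool now (5, 3, 3)
  T_c: need (1, 3, 0) fits (5, 3, 3); releases (0, 1, 1), pool now (5, 4, 4)
  T_f: need (0, 2, 3) fits (5, 4, 4); releases (1, 1, 1), pool now (6, 5, 5)
  T_a: need (3, 4, 2) fits (6, 5, 5); releases (1, 0, 1), pool now (7, 5, 6)


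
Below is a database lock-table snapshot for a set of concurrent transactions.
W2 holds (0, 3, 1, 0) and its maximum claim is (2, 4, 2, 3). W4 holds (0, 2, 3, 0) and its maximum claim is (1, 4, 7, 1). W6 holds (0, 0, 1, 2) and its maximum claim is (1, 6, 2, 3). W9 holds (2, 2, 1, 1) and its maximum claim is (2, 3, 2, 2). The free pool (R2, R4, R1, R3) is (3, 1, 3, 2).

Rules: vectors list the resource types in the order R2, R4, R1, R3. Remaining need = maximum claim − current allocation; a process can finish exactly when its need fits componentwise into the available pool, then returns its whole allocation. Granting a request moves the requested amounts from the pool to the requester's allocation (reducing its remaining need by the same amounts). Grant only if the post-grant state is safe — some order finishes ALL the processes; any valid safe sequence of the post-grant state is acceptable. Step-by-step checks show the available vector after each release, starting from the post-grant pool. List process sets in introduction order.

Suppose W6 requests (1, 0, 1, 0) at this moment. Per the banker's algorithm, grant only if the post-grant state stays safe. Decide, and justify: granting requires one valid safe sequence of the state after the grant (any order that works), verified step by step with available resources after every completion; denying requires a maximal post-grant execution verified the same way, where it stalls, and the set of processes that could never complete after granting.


GRANT: granting preserves safety; a valid post-grant sequence is W9, W2, W4, W6.
Key observation: after the grant the pool drops to (2, 1, 2, 2), which still lets W9 finish first and unwind the rest.
Step-by-step check of the post-grant state:
  pool = (2, 1, 2, 2)
  W9: need (0, 1, 1, 1) fits (2, 1, 2, 2); releases (2, 2, 1, 1), pool now (4, 3, 3, 3)
  W2: need (2, 1, 1, 3) fits (4, 3, 3, 3); releases (0, 3, 1, 0), pool now (4, 6, 4, 3)
  W4: need (1, 2, 4, 1) fits (4, 6, 4, 3); releases (0, 2, 3, 0), pool now (4, 8, 7, 3)
  W6: need (0, 6, 0, 1) fits (4, 8, 7, 3); releases (1, 0, 2, 2), pool now (5, 8, 9, 5)


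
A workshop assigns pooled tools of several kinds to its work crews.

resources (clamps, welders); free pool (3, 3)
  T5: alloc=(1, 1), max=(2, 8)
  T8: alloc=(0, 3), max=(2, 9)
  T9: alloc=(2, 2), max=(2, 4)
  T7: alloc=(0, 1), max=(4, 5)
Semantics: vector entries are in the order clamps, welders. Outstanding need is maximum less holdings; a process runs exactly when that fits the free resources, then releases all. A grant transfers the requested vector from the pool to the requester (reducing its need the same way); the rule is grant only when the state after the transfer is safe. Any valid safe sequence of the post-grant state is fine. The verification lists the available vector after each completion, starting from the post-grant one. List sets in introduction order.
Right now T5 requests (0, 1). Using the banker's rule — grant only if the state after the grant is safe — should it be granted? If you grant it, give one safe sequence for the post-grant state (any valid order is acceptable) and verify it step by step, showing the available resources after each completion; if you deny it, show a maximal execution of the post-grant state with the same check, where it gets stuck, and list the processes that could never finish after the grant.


DENY. Granting would leave the state unsafe.
Key observation: no order helps: past T9, T7, the free pool tops out at (5, 5), below what each blocked process needs in welders.
After a pretend grant, a maximal execution: T9, T7 — then nothing else fits. Check, step by step:
  pool = (3, 2)
  T9: need (0, 2) fits (3, 2); releases (2, 2), pool now (5, 4)
  T7: need (4, 4) fits (5, 4); releases (0, 1), pool now (5, 5)
  blocked: T5 wants (1, 6), pool (5, 5) — not enough welders
  blocked: T8 wants (2, 6), pool (5, 5) — not enough welders
Processes that could never finish after the grant: T5 and T8.


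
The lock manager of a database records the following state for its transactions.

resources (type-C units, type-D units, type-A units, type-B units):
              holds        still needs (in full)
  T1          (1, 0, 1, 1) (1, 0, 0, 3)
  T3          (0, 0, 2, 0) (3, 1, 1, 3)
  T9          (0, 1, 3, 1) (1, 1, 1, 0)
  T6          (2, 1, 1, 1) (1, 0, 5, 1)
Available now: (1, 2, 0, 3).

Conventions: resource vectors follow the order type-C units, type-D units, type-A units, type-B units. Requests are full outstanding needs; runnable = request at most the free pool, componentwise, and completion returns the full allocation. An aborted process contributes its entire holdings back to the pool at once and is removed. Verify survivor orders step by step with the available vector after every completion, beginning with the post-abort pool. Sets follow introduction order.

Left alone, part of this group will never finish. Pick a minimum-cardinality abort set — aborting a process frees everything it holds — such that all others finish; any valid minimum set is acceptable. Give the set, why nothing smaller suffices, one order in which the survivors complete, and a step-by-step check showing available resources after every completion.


The answer: abort T6.
Key observation: the deadlocked T3 becomes finishable only because T6 released (2, 1, 1, 1); it completes at step 2 below.
Minimality: the empty abort set fails — the state is deadlocked as it stands.
The survivors complete as T1, T3, T9. Verifying each step (starting from the post-abort pool):
  pool = (3, 3, 1, 4)
  run T1 (needs (1, 0, 0, 3), free (3, 3, 1, 4)); after release of (1, 0, 1, 1) the pool is (4, 3, 2, 5)
  run T3 (needs (3, 1, 1, 3), free (4, 3, 2, 5)); after release of (0, 0, 2, 0) the pool is (4, 3, 4, 5)
  run T9 (needs (1, 1, 1, 0), free (4, 3, 4, 5)); after release of (0, 1, 3, 1) the pool is (4, 4, 7, 6)


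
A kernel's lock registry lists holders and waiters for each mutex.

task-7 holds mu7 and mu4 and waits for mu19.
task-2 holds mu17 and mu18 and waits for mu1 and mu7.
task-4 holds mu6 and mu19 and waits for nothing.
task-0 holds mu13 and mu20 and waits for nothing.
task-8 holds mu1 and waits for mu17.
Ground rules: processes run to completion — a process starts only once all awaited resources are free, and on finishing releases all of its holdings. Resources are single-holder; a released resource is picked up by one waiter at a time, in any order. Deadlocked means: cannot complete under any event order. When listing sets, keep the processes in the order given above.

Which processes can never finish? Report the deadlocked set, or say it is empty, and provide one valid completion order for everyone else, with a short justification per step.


Deadlocked set: task-2 and task-8.
Key observation: along task-2 -> task-8 -> task-2, each member waits on what the next one holds — a deadlock; no other process is dragged down with it.
The rest can finish in the order task-4, task-7, task-0.
Check, step by step:
  task-4: no waits; runs immediately, freeing mu6 and mu19
  run task-7 (all its waits — mu19 — are resolved); releases mu7 and mu4
  task-0: no waits; runs immediately, freeing mu13 and mu20


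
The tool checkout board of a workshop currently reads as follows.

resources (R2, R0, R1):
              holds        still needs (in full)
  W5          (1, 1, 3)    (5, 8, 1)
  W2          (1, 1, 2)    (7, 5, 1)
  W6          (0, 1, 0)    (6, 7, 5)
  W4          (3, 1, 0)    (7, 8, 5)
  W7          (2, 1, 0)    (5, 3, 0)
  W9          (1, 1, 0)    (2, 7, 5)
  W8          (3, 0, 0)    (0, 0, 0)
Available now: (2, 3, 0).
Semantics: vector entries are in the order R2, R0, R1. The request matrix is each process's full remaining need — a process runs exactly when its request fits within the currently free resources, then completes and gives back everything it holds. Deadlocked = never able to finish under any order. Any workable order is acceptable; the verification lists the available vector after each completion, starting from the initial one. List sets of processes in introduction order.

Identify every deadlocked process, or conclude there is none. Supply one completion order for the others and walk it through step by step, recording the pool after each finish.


Deadlocked: W5, W2, W6, W4 and W9.
Key observation: after W8, W7 complete, (7, 4, 0) is the best the pool ever gets, yet each leftover process wants more R0.
The rest can finish in the order W8, W7. Verifying each step:
  pool = (2, 3, 0)
  run W8 (needs (0, 0, 0), free (2, 3, 0)); after release of (3, 0, 0) the pool is (5, 3, 0)
  run W7 (needs (5, 3, 0), free (5, 3, 0)); after release of (2, 1, 0) the pool is (7, 4, 0)
The blocked processes can never fit:
  W5 still needs (5, 8, 1) but only (7, 4, 0) is free — short on R0 and R1
  W2 still needs (7, 5, 1) but only (7, 4, 0) is free — short on R0 and R1
  W6 still needs (6, 7, 5) but only (7, 4, 0) is free — short on R0 and R1
  W4 still needs (7, 8, 5) but only (7, 4, 0) is free — short on R0 and R1
  W9 still needs (2, 7, 5) but only (7, 4, 0) is free — short on R0 and R1


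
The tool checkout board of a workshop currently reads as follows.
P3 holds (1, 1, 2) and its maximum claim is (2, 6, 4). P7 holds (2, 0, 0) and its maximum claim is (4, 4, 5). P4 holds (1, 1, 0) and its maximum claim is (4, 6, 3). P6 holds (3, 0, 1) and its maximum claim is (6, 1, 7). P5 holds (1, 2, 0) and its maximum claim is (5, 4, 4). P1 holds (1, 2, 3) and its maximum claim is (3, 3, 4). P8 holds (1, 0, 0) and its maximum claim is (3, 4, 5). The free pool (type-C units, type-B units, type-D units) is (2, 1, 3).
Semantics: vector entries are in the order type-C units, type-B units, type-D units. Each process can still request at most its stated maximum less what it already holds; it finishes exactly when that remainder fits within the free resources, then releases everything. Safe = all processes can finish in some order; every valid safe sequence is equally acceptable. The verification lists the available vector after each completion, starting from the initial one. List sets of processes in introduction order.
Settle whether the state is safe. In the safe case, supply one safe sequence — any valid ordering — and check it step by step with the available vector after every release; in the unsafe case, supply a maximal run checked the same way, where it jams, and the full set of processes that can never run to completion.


SAFE — a valid safe sequence is P1, P6, P5, P7, P4, P8, P3.
Key observation: at P1 the run first touches a limit — (2, 1, 1) against (2, 1, 3), exact on a resource it actually requests.
Walking it through:
  pool = (2, 1, 3)
  P1: need (2, 1, 1) fits (2, 1, 3); releases (1, 2, 3), pool now (3, 3, 6)
  P6: need (3, 1, 6) fits (3, 3, 6); releases (3, 0, 1), pool now (6, 3, 7)
  P5: need (4, 2, 4) fits (6, 3, 7); releases (1, 2, 0), pool now (7, 5, 7)
  P7: need (2, 4, 5) fits (7, 5, 7); releases (2, 0, 0), pool now (9, 5, 7)
  P4: need (3, 5, 3) fits (9, 5, 7); releases (1, 1, 0), pool now (10, 6, 7)
  P8: need (2, 4, 5) fits (10, 6, 7); releases (1, 0, 0), pool now (11, 6, 7)
  P3: need (1, 5, 2) fits (11, 6, 7); releases (1, 1, 2), pool now (12, 7, 9)


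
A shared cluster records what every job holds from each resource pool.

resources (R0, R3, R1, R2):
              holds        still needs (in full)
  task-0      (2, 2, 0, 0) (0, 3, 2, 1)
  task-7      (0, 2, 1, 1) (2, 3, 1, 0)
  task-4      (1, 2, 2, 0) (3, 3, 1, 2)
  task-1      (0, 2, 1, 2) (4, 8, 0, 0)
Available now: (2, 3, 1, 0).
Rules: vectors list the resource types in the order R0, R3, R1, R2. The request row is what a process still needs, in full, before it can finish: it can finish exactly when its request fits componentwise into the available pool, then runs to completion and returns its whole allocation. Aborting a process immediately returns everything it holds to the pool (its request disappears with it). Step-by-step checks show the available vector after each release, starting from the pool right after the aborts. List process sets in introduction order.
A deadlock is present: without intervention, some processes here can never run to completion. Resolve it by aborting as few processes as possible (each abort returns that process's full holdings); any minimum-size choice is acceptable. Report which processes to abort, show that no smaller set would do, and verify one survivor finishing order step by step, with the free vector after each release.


Abort task-4.
Key observation: before aborting task-4, task-1 was permanently blocked — no order could ever run it; afterwards it completes at step 3.
Why nothing smaller works: aborting no one leaves the state deadlocked as given.
The survivors complete as task-7, task-0, task-1. Check, step by step (starting from the post-abort pool):
  pool = (3, 5, 3, 0)
  run task-7 (needs (2, 3, 1, 0), free (3, 5, 3, 0)); after release of (0, 2, 1, 1) the pool is (3, 7, 4, 1)
  run task-0 (needs (0, 3, 2, 1), free (3, 7, 4, 1)); after release of (2, 2, 0, 0) the pool is (5, 9, 4, 1)
  run task-1 (needs (4, 8, 0, 0), free (5, 9, 4, 1)); after release of (0, 2, 1, 2) the pool is (5, 11, 5, 3)


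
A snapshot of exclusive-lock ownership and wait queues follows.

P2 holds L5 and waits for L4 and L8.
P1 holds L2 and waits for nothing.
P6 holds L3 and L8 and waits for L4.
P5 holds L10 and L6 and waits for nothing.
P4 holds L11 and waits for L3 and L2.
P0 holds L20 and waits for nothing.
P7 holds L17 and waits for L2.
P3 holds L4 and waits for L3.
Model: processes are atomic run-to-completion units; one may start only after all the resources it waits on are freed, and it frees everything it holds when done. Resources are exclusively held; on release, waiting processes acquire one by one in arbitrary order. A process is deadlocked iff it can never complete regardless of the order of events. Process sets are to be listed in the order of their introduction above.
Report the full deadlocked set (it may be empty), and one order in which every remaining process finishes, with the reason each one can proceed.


The deadlocked set is P2, P6, P4 and P3.
Key observation: the waits loop around P6 -> P3 -> P6 with no way out; P2 and P4 wait into the deadlock from upstream.
One completion order for the rest: P1, P5, P0, P7.
Step-by-step check:
  P1 waits on nothing -> runs at once and releases L2
  P5 waits on nothing -> runs at once and releases L10 and L6
  P0 waits on nothing -> runs at once and releases L20
  run P7 (all its waits — L2 — are resolved); releases L17


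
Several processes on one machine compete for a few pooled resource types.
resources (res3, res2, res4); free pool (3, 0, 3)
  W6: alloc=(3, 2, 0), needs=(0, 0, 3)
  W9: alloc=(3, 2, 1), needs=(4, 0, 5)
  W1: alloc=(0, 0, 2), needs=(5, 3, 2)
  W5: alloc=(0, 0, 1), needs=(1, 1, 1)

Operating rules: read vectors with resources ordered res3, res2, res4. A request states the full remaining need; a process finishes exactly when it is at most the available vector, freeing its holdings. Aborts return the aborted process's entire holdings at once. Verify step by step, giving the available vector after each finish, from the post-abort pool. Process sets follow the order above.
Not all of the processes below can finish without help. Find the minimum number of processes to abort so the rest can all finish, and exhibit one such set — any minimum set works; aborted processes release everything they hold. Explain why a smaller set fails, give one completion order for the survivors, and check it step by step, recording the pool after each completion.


Minimum abort set: W9.
Key observation: the returned (3, 2, 1) from W9 is what brings W1 — unrunnable before, under any order — into play at step 2.
Why nothing smaller works: aborting no one leaves the state deadlocked as given.
Survivors finish in the order: W6, W1, W5. Check, step by step (pool after the aborts first):
  pool = (6, 2, 4)
  W6 needs (0, 0, 3) <= (6, 2, 4) -> finishes; pool += (3, 2, 0) = (9, 4, 4)
  W1 needs (5, 3, 2) <= (9, 4, 4) -> finishes; pool += (0, 0, 2) = (9, 4, 6)
  W5 needs (1, 1, 1) <= (9, 4, 6) -> finishes; pool += (0, 0, 1) = (9, 4, 7)


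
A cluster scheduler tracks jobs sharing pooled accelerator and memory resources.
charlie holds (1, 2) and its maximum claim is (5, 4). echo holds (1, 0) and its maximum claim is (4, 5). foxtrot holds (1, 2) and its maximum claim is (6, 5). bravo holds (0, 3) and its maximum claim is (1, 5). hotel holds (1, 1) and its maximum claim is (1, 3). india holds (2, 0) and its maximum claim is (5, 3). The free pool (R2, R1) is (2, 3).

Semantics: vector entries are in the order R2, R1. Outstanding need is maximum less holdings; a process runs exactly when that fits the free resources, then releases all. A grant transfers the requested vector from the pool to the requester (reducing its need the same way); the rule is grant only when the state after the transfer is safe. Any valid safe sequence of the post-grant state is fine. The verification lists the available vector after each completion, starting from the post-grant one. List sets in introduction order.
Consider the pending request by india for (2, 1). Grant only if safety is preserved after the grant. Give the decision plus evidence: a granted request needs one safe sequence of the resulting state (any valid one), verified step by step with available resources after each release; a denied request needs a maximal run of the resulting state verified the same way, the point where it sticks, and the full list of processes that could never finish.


GRANT: granting preserves safety; a valid post-grant sequence is hotel, india, bravo, echo, charlie, foxtrot.
Key observation: the transfer keeps a workable pool ((0, 2)); hotel starts the safe sequence.
Check on the post-grant state, step by step:
  pool = (0, 2)
  hotel: need (0, 2) fits (0, 2); releases (1, 1), pool now (1, 3)
  india: need (1, 2) fits (1, 3); releases (4, 1), pool now (5, 4)
  bravo: need (1, 2) fits (5, 4); releases (0, 3), pool now (5, 7)
  echo: need (3, 5) fits (5, 7); releases (1, 0), pool now (6, 7)
  charlie: need (4, 2) fits (6, 7); releases (1, 2), pool now (7, 9)
  foxtrot: need (5, 3) fits (7, 9); releases (1, 2), pool now (8, 11)


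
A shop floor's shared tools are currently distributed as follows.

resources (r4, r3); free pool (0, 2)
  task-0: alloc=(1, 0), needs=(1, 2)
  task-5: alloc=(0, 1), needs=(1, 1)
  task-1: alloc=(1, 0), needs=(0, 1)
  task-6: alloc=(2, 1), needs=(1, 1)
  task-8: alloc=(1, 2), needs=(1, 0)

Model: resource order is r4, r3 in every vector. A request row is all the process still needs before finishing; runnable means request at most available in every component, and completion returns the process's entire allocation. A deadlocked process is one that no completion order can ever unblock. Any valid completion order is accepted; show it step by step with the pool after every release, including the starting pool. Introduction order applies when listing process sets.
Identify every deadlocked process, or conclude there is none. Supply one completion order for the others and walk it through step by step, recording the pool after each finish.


No process is deadlocked.
Key observation: the pool covers task-1 at once, and every later process fits after earlier releases.
A valid finishing order for the others: task-1, task-5, task-6, task-8, task-0. Verifying each step:
  pool = (0, 2)
  task-1 needs (0, 1) <= (0, 2) -> finishes; pool += (1, 0) = (1, 2)
  task-5 needs (1, 1) <= (1, 2) -> finishes; pool += (0, 1) = (1, 3)
  task-6 needs (1, 1) <= (1, 3) -> finishes; pool += (2, 1) = (3, 4)
  task-8 needs (1, 0) <= (3, 4) -> finishes; pool += (1, 2) = (4, 6)
  task-0 needs (1, 2) <= (4, 6) -> finishes; pool += (1, 0) = (5, 6)


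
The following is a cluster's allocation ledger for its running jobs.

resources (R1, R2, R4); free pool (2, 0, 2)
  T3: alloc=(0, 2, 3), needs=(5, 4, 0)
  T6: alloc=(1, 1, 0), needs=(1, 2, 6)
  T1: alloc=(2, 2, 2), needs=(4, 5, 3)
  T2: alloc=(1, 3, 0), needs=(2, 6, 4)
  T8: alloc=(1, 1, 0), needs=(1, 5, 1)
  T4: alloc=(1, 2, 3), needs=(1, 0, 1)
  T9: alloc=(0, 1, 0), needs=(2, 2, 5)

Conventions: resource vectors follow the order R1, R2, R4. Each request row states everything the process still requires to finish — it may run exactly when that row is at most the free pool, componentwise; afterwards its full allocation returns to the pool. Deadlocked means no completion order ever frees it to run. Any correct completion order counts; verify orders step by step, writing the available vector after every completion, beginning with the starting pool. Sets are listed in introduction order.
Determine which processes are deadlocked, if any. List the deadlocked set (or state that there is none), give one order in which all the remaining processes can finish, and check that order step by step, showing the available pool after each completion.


Deadlocked: T3, T6, T1, T2 and T8.
Key observation: after T4, T9 the pool peaks at (3, 3, 5), and each blocked process is short somewhere: T3 on R1, R2; T6 on R4; T1 on R1, R2; T2 on R2; T8 on R2.
The rest can finish in the order T4, T9. Check, step by step:
  pool = (2, 0, 2)
  T4 needs (1, 0, 1) <= (2, 0, 2) -> finishes; pool += (1, 2, 3) = (3, 2, 5)
  T9 needs (2, 2, 5) <= (3, 2, 5) -> finishes; pool += (0, 1, 0) = (3, 3, 5)
None of the blocked processes ever fits:
  T3 cannot run: need (5, 4, 0) vs free (3, 3, 5) (insufficient R1 and R2)
  T6 cannot run: need (1, 2, 6) vs free (3, 3, 5) (insufficient R4)
  T1 cannot run: need (4, 5, 3) vs free (3, 3, 5) (insufficient R1 and R2)
  T2 cannot run: need (2, 6, 4) vs free (3, 3, 5) (insufficient R2)
  T8 cannot run: need (1, 5, 1) vs free (3, 3, 5) (insufficient R2)


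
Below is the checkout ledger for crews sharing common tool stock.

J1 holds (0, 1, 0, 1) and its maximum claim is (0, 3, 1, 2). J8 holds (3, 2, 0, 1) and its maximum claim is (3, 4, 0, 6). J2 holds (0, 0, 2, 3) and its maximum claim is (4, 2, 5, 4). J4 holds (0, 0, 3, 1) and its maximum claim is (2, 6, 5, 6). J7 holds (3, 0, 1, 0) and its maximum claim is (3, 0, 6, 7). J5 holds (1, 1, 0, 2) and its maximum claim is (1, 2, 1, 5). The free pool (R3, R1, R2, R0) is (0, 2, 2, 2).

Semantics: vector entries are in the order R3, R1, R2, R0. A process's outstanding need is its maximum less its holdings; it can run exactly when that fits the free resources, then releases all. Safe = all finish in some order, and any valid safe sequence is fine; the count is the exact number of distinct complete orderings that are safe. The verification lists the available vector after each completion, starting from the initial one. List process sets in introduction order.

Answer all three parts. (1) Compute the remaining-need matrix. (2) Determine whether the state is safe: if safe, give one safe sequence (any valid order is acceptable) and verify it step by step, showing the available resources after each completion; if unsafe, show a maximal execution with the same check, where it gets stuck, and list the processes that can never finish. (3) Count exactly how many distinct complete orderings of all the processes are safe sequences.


(1) Need matrix, components ordered R3, R1, R2, R0:
  J1: (0, 2, 1, 1)
  J8: (0, 2, 0, 5)
  J2: (4, 2, 3, 1)
  J4: (2, 6, 2, 5)
  J7: (0, 0, 5, 7)
  J5: (0, 1, 1, 3)
(2) SAFE — a valid safe sequence is J1, J5, J8, J4, J7, J2.
Key observation: reading the order forward, J1 is the first process whose need (0, 2, 1, 1) meets the free pool (0, 2, 2, 2) exactly on a resource it requests.
Verifying each step:
  pool = (0, 2, 2, 2)
  J1: need (0, 2, 1, 1) fits (0, 2, 2, 2); releases (0, 1, 0, 1), pool now (0, 3, 2, 3)
  J5: need (0, 1, 1, 3) fits (0, 3, 2, 3); releases (1, 1, 0, 2), pool now (1, 4, 2, 5)
  J8: need (0, 2, 0, 5) fits (1, 4, 2, 5); releases (3, 2, 0, 1), pool now (4, 6, 2, 6)
  J4: need (2, 6, 2, 5) fits (4, 6, 2, 6); releases (0, 0, 3, 1), pool now (4, 6, 5, 7)
  J7: need (0, 0, 5, 7) fits (4, 6, 5, 7); releases (3, 0, 1, 0), pool now (7, 6, 6, 7)
  J2: need (4, 2, 3, 1) fits (7, 6, 6, 7); releases (0, 0, 2, 3), pool now (7, 6, 8, 10)
(3) Precisely 2 of the possible complete orderings are safe sequences.


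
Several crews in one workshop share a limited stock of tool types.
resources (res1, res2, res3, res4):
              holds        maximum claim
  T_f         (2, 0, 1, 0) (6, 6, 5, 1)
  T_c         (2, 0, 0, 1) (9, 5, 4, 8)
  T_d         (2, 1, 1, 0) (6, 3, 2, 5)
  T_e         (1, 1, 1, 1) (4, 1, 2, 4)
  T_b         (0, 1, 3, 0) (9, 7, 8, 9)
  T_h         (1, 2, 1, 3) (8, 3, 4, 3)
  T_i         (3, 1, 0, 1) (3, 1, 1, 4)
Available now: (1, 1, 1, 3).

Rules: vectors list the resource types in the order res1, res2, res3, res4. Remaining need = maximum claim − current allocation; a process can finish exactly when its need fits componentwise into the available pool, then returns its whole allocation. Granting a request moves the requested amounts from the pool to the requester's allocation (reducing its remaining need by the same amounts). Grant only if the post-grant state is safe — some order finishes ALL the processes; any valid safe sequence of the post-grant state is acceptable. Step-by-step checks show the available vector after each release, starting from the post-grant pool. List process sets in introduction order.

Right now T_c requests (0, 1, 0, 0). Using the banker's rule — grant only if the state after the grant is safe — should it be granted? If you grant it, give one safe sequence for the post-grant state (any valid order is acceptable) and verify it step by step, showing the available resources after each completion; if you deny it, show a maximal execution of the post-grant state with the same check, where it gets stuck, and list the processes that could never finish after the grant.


GRANT — the state after the grant stays safe, e.g. via T_i, T_e, T_d, T_h, T_c, T_f, T_b.
Key observation: after the grant the pool drops to (1, 0, 1, 3), which still lets T_i finish first and unwind the rest.
Step-by-step check of the post-grant state:
  pool = (1, 0, 1, 3)
  run T_i (needs (0, 0, 1, 3), free (1, 0, 1, 3)); after release of (3, 1, 0, 1) the pool is (4, 1, 1, 4)
  run T_e (needs (3, 0, 1, 3), free (4, 1, 1, 4)); after release of (1, 1, 1, 1) the pool is (5, 2, 2, 5)
  run T_d (needs (4, 2, 1, 5), free (5, 2, 2, 5)); after release of (2, 1, 1, 0) the pool is (7, 3, 3, 5)
  run T_h (needs (7, 1, 3, 0), free (7, 3, 3, 5)); after release of (1, 2, 1, 3) the pool is (8, 5, 4, 8)
  run T_c (needs (7, 4, 4, 7), free (8, 5, 4, 8)); after release of (2, 1, 0, 1) the pool is (10, 6, 4, 9)
  run T_f (needs (4, 6, 4, 1), free (10, 6, 4, 9)); after release of (2, 0, 1, 0) the pool is (12, 6, 5, 9)
  run T_b (needs (9, 6, 5, 9), free (12, 6, 5, 9)); after release of (0, 1, 3, 0) the pool is (12, 7, 8, 9)


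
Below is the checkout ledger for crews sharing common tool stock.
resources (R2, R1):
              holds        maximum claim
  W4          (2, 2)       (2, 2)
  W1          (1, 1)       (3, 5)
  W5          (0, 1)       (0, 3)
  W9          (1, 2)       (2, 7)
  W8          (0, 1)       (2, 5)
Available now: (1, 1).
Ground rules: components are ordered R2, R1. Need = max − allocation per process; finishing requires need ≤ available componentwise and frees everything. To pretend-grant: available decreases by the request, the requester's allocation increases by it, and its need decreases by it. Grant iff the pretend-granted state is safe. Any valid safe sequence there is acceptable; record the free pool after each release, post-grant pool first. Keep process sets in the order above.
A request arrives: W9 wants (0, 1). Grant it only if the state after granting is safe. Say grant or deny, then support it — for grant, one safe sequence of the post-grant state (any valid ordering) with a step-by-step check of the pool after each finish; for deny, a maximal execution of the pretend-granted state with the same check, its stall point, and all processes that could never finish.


DENY: after the grant no complete ordering would exist.
Key observation: once W4, W5 finish, the pool peaks at (3, 3) — and every remaining process still needs more R1 than that.
On the post-grant state, W4, W5 is a maximal run — nothing extends it. Step-by-step check:
  pool = (1, 0)
  run W4 (needs (0, 0), free (1, 0)); after release of (2, 2) the pool is (3, 2)
  run W5 (needs (0, 2), free (3, 2)); after release of (0, 1) the pool is (3, 3)
  W1 still needs (2, 4) but only (3, 3) is free — short on R1
  W9 still needs (1, 4) but only (3, 3) is free — short on R1
  W8 still needs (2, 4) but only (3, 3) is free — short on R1
Post-grant, the permanently blocked set is W1, W9 and W8.


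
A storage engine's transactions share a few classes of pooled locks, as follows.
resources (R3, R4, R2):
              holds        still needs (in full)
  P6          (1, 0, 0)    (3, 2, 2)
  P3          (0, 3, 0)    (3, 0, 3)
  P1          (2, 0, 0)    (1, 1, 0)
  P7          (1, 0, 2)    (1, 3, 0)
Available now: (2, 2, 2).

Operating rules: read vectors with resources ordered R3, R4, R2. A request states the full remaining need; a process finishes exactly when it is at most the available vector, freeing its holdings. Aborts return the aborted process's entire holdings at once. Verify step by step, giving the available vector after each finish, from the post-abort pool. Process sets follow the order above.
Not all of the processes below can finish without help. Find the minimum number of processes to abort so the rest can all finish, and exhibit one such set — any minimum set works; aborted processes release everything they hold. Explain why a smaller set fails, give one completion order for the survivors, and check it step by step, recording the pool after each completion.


Minimum abort set: P3.
Key observation: the returned (0, 3, 0) from P3 is what brings P7 — unrunnable before, under any order — into play at step 1.
No smaller set exists: with zero aborts the deadlock remains.
One survivor order: P7, P6, P1. Verifying each step (post-abort pool first):
  pool = (2, 5, 2)
  P7 needs (1, 3, 0) <= (2, 5, 2) -> finishes; pool += (1, 0, 2) = (3, 5, 4)
  P6 needs (3, 2, 2) <= (3, 5, 4) -> finishes; pool += (1, 0, 0) = (4, 5, 4)
  P1 needs (1, 1, 0) <= (4, 5, 4) -> finishes; pool += (2, 0, 0) = (6, 5, 4)


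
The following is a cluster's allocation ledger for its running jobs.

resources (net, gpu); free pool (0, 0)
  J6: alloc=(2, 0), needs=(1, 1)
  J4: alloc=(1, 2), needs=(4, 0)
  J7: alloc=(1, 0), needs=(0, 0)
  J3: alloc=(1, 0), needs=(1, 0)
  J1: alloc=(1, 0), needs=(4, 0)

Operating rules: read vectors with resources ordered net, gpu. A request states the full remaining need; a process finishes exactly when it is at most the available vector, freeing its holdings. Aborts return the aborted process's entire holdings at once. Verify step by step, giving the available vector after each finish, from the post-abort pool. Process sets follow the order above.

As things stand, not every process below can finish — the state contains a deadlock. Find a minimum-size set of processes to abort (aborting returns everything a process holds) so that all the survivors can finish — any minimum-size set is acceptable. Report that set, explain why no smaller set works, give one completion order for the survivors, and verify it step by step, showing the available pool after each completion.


Abort J6.
Key observation: J1 could never have finished before the abort; with (2, 0) returned by J6, it fits at step 3.
Why nothing smaller works: aborting no one leaves the state deadlocked as given.
Survivors finish in the order: J7, J3, J1, J4. Walking it through (pool after the aborts first):
  pool = (2, 0)
  run J7 (needs (0, 0), free (2, 0)); after release of (1, 0) the pool is (3, 0)
  run J3 (needs (1, 0), free (3, 0)); after release of (1, 0) the pool is (4, 0)
  run J1 (needs (4, 0), free (4, 0)); after release of (1, 0) the pool is (5, 0)
  run J4 (needs (4, 0), free (5, 0)); after release of (1, 2) the pool is (6, 2)


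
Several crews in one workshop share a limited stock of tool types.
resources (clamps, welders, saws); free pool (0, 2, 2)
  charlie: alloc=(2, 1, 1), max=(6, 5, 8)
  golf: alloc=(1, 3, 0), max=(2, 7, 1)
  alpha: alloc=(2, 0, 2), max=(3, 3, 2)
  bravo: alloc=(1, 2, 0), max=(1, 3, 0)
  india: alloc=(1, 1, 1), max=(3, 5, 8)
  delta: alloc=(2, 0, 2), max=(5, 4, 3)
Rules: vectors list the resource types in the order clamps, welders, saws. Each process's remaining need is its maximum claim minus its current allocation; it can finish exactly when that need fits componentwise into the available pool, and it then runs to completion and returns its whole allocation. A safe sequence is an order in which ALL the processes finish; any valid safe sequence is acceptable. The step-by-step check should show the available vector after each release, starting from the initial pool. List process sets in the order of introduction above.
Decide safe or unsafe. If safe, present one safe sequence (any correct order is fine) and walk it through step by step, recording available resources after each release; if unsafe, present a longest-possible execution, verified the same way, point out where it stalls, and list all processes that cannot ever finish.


UNSAFE — no complete ordering exists.
Key observation: saws is the bottleneck — with bravo, golf, alpha, delta done the pool holds (6, 7, 6), short of every remaining need.
A maximal execution: bravo, golf, alpha, delta — then nothing else fits. Walking it through:
  pool = (0, 2, 2)
  run bravo (needs (0, 1, 0), free (0, 2, 2)); after release of (1, 2, 0) the pool is (1, 4, 2)
  run golf (needs (1, 4, 1), free (1, 4, 2)); after release of (1, 3, 0) the pool is (2, 7, 2)
  run alpha (needs (1, 3, 0), free (2, 7, 2)); after release of (2, 0, 2) the pool is (4, 7, 4)
  run delta (needs (3, 4, 1), free (4, 7, 4)); after release of (2, 0, 2) the pool is (6, 7, 6)
  charlie cannot run: need (4, 4, 7) vs free (6, 7, 6) (insufficient saws)
  india cannot run: need (2, 4, 7) vs free (6, 7, 6) (insufficient saws)
Never able to finish: charlie and india.


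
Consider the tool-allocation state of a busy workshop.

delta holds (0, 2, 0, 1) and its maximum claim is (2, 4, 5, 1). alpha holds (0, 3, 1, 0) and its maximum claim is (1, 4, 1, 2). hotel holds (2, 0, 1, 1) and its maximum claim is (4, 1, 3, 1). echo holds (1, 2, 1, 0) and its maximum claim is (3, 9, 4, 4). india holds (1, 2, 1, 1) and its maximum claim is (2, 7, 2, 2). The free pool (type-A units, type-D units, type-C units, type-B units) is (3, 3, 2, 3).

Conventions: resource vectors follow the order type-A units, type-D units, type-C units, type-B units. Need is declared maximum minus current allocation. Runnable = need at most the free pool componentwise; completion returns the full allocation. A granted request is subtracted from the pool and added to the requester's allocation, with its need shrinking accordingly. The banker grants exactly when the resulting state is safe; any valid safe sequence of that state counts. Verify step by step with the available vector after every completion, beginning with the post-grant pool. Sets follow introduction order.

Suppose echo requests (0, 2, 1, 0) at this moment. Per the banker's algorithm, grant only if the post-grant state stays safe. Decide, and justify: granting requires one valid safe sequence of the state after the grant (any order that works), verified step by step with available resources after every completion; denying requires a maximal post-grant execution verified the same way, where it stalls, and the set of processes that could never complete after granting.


DENY. Granting would leave the state unsafe.
Key observation: after alpha, hotel the pool peaks at (5, 4, 3, 4), and each blocked process is short somewhere: delta on type-C units; echo on type-D units; india on type-D units.
Pretend the grant happened; the run alpha, hotel goes as far as possible. Verifying each step:
  pool = (3, 1, 1, 3)
  alpha: need (1, 1, 0, 2) fits (3, 1, 1, 3); releases (0, 3, 1, 0), pool now (3, 4, 2, 3)
  hotel: need (2, 1, 2, 0) fits (3, 4, 2, 3); releases (2, 0, 1, 1), pool now (5, 4, 3, 4)
  blocked: delta wants (2, 2, 5, 0), pool (5, 4, 3, 4) — not enough type-C units
  blocked: echo wants (2, 5, 2, 4), pool (5, 4, 3, 4) — not enough type-D units
  blocked: india wants (1, 5, 1, 1), pool (5, 4, 3, 4) — not enough type-D units
Had the request been granted, delta, echo and india could never finish.
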